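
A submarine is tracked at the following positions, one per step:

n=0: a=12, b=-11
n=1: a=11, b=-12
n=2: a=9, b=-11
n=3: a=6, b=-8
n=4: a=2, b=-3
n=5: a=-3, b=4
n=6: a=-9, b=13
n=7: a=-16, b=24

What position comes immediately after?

Taking differences between consecutive positions: (-1, -1), (-2, +1), (-3, +3), (-4, +5), (-5, +7), (-6, +9), (-7, +11). These grow by (-1, +2) each step.
step 8: a=-16, b=24 + (-8, +13) → a=-24, b=37

a=-24, b=37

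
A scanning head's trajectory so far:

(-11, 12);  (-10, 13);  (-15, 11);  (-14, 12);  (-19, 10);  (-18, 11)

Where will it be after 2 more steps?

(-22, 10)

Step-to-step displacements: (+1, +1), (-5, -2), (+1, +1), (-5, -2), (+1, +1) — a repeating cycle of length 2.
step 6: apply (-5, -2) → (-23, 9)
step 7: apply (+1, +1) → (-22, 10)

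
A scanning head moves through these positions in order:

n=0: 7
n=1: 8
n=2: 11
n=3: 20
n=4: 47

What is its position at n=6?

371

Step-to-step displacements: +1, +3, +9, +27; each is 3× the previous.
step 5: 47 + 81 → 128
step 6: 128 + 243 → 371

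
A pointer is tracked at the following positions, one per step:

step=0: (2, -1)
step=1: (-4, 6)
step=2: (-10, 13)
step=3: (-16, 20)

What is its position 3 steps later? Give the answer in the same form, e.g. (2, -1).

(-34, 41)

Each step adds (-6, +7) to the position.
step 4: (-16, 20) + (-6, +7) → (-22, 27)
step 5: (-22, 27) + (-6, +7) → (-28, 34)
step 6: (-28, 34) + (-6, +7) → (-34, 41)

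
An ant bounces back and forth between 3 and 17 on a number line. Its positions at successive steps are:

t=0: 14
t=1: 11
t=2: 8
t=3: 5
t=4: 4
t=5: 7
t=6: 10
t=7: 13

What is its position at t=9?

15

The value reflects between 3 and 17, moving 3 per step.
  step 8: 13 → 16
  step 9: 16 → 15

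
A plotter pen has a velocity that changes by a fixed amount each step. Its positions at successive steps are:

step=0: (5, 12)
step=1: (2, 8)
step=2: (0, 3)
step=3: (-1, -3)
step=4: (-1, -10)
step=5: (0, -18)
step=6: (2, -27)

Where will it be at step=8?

(9, -48)

Successive displacements: (-3, -4), (-2, -5), (-1, -6), (+0, -7), (+1, -8), (+2, -9) — each changes by (+1, -1).
step 7: (2, -27) + (+3, -10) → (5, -37)
step 8: (5, -37) + (+4, -11) → (9, -48)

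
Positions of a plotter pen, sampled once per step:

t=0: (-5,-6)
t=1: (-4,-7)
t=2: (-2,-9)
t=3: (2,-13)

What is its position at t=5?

Step-to-step displacements: (+1,-1), (+2,-2), (+4,-4); each is 2× the previous.
step 4: (2,-13) + (+8,-8) → (10,-21)
step 5: (10,-21) + (+16,-16) → (26,-37)

(26,-37)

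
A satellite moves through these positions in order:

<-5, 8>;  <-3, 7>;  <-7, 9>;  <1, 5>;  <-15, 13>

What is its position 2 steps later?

<-47, 29>

The jumps are <+2, -1>, <-4, +2>, <+8, -4>, <-16, +8> — a geometric progression with ratio -2.
step 5: <-15, 13> + <+32, -16> → <17, -3>
step 6: <17, -3> + <-64, +32> → <-47, 29>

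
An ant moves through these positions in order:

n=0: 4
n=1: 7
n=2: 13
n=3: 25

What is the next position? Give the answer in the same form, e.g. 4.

49

Consecutive displacements +3, +6, +12 scale by a factor of 2 each step.
step 4: 25 + 24 → 49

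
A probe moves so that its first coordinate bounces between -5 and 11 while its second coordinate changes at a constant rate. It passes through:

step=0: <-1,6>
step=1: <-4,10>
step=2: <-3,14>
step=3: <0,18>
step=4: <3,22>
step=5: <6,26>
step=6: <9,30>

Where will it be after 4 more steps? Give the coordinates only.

<1,46>

The first coordinate travels 3 per step and bounces off the walls at -5 and 11.
  step 7: 9 → 10
  step 8: 10 → 7
  step 9: 7 → 4
  step 10: 4 → 1
The second coordinate changes by +4 each step: at step 10 it is 46.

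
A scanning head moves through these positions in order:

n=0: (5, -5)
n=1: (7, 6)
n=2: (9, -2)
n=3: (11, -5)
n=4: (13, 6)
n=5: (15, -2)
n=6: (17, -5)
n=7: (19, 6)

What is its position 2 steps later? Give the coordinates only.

The first coordinate changes by +2 each step, so at step 9 it is 5 + 9·(2) = 23.
The second coordinate repeats the cycle [-5, 6, -2] with period 3; step 9 mod 3 = 0, giving -5.

(23, -5)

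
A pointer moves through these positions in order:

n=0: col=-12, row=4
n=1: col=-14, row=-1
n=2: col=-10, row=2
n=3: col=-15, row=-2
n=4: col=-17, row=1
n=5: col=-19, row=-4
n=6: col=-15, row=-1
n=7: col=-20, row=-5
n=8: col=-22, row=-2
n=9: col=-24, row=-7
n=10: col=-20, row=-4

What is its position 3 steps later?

col=-29, row=-10

Differencing gives (-2, -5), (+4, +3), (-5, -4), (-2, +3), (-2, -5), (+4, +3), (-5, -4), (-2, +3), (-2, -5), (+4, +3). This is the pattern (-2, -5), (+4, +3), (-5, -4), (-2, +3) repeated.
step 11: apply (-5, -4) → col=-25, row=-8
step 12: apply (-2, +3) → col=-27, row=-5
step 13: apply (-2, -5) → col=-29, row=-10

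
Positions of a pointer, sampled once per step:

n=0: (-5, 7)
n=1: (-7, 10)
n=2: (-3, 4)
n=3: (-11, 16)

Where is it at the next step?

(5, -8)

The jumps are (-2, +3), (+4, -6), (-8, +12) — a geometric progression with ratio -2.
step 4: (-11, 16) + (+16, -24) → (5, -8)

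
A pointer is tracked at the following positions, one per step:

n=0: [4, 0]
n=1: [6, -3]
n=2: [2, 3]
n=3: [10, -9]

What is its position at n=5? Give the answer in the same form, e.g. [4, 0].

Consecutive displacements [+2, -3], [-4, +6], [+8, -12] scale by a factor of -2 each step.
step 4: [10, -9] + [-16, +24] → [-6, 15]
step 5: [-6, 15] + [+32, -48] → [26, -33]

[26, -33]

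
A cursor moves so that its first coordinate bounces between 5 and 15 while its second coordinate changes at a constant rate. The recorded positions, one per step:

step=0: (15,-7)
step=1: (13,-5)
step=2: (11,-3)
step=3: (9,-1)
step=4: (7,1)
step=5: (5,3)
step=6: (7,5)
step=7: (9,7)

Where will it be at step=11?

The first coordinate reflects between 5 and 15, moving 2 per step.
  step 8: 9 → 11
  step 9: 11 → 13
  step 10: 13 → 15
  step 11: 15 → 13
The second coordinate changes by +2 each step: at step 11 it is 15.

(13,15)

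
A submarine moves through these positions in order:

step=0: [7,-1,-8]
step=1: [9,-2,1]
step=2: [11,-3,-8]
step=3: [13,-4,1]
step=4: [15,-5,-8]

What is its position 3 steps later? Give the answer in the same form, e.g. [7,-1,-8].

[21,-8,1]

First: linear, +2 per step → 21 at step 7.
Second: linear, -1 per step → -8 at step 7.
Third: cycles through -8, 1 every 2 steps. Step 7 lands at position 1 of the cycle → 1.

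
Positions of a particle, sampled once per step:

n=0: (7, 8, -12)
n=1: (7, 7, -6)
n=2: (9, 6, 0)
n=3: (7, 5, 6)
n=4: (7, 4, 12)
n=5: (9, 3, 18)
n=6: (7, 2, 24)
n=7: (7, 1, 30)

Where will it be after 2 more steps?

First: cycles through 7, 7, 9 every 3 steps. Step 9 lands at position 0 of the cycle → 7.
Second: linear, -1 per step → -1 at step 9.
Third: linear, +6 per step → 42 at step 9.

(7, -1, 42)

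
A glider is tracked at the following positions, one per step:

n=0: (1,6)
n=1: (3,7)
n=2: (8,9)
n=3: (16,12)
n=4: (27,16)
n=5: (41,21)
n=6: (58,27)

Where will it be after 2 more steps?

(101,42)

Taking differences between consecutive positions: (+2,+1), (+5,+2), (+8,+3), (+11,+4), (+14,+5), (+17,+6). These grow by (+3,+1) each step.
step 7: (58,27) + (+20,+7) → (78,34)
step 8: (78,34) + (+23,+8) → (101,42)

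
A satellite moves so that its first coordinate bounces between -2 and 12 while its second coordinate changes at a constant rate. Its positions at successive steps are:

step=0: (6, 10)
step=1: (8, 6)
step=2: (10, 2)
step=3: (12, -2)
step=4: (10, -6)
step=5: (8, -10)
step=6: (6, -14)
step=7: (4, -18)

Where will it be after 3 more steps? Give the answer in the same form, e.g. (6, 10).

The first coordinate reflects between -2 and 12, moving 2 per step.
  step 8: 4 → 2
  step 9: 2 → 0
  step 10: 0 → -2
The second coordinate changes by -4 each step: at step 10 it is -30.

(-2, -30)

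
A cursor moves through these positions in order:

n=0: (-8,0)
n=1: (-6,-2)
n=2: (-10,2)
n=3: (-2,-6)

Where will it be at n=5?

Step-to-step displacements: (+2,-2), (-4,+4), (+8,-8); each is -2× the previous.
step 4: (-2,-6) + (-16,+16) → (-18,10)
step 5: (-18,10) + (+32,-32) → (14,-22)

(14,-22)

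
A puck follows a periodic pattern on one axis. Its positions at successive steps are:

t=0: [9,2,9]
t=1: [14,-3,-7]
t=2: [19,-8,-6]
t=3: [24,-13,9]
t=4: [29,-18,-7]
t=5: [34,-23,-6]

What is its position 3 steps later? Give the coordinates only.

First: linear, +5 per step → 49 at step 8.
Second: linear, -5 per step → -38 at step 8.
Third: cycles through 9, -7, -6 every 3 steps. Step 8 lands at position 2 of the cycle → -6.

[49,-38,-6]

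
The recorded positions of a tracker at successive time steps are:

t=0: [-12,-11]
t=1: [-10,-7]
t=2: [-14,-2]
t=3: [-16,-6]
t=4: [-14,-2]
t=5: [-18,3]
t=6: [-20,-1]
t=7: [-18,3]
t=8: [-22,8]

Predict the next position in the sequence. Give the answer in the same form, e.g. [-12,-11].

The moves between consecutive positions are [+2,+4], [-4,+5], [-2,-4], [+2,+4], [-4,+5], [-2,-4], [+2,+4], [-4,+5]; they repeat the 3-cycle [[+2,+4], [-4,+5], [-2,-4]].
step 9: apply [-2,-4] → [-24,4]

[-24,4]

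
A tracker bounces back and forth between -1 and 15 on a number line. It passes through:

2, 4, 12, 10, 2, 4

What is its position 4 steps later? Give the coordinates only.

The value reflects between -1 and 15, moving 8 per step.
  step 6: 4 → 12
  step 7: 12 → 10
  step 8: 10 → 2
  step 9: 2 → 4

4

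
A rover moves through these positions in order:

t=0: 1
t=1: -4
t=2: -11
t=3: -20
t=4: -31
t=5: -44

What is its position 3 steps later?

-95

Taking differences between consecutive positions: -5, -7, -9, -11, -13. These grow by -2 each step.
step 6: -44 − 15 → -59
step 7: -59 − 17 → -76
step 8: -76 − 19 → -95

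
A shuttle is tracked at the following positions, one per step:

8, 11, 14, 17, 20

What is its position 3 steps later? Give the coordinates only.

The position changes by +3 every step.
step 5: 20 + 3 → 23
step 6: 23 + 3 → 26
step 7: 26 + 3 → 29

29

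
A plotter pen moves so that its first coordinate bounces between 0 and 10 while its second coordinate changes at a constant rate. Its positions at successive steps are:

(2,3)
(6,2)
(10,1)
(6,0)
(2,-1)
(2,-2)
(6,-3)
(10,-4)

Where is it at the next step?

The first coordinate reflects between 0 and 10, moving 4 per step.
  step 8: 10 → 6
The second coordinate changes by -1 each step: at step 8 it is -5.

(6,-5)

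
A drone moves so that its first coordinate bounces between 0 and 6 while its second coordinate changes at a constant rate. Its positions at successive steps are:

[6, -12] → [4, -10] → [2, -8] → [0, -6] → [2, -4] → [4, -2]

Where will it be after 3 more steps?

[2, 4]

The first coordinate travels 2 per step and bounces off the walls at 0 and 6.
  step 6: 4 → 6
  step 7: 6 → 4
  step 8: 4 → 2
The second coordinate changes by +2 each step: at step 8 it is 4.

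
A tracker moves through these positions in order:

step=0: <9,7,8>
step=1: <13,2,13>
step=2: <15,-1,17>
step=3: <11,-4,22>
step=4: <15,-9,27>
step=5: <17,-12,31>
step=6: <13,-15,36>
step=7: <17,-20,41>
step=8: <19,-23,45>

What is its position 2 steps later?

Differencing gives <+4,-5,+5>, <+2,-3,+4>, <-4,-3,+5>, <+4,-5,+5>, <+2,-3,+4>, <-4,-3,+5>, <+4,-5,+5>, <+2,-3,+4>. This is the pattern <+4,-5,+5>, <+2,-3,+4>, <-4,-3,+5> repeated.
step 9: apply <-4,-3,+5> → <15,-26,50>
step 10: apply <+4,-5,+5> → <19,-31,55>

<19,-31,55>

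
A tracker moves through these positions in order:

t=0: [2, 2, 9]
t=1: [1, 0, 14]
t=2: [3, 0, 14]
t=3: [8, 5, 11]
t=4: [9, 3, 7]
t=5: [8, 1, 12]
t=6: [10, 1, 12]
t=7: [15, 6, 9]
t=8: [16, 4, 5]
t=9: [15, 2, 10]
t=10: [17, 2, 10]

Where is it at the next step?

[22, 7, 7]

Step-to-step displacements: [-1, -2, +5], [+2, +0, +0], [+5, +5, -3], [+1, -2, -4], [-1, -2, +5], [+2, +0, +0], [+5, +5, -3], [+1, -2, -4], [-1, -2, +5], [+2, +0, +0] — a repeating cycle of length 4.
step 11: apply [+5, +5, -3] → [22, 7, 7]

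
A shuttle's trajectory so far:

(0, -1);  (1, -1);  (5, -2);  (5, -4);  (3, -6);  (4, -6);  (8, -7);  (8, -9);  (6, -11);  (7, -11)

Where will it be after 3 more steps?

Step-to-step displacements: (+1, +0), (+4, -1), (+0, -2), (-2, -2), (+1, +0), (+4, -1), (+0, -2), (-2, -2), (+1, +0) — a repeating cycle of length 4.
step 10: apply (+4, -1) → (11, -12)
step 11: apply (+0, -2) → (11, -14)
step 12: apply (-2, -2) → (9, -16)

(9, -16)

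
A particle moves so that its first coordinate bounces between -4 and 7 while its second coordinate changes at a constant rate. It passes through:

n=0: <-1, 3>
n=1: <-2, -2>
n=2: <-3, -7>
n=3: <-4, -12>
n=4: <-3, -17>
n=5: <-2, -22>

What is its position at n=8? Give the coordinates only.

The first coordinate reflects between -4 and 7, moving 1 per step.
  step 6: -2 → -1
  step 7: -1 → 0
  step 8: 0 → 1
The second coordinate changes by -5 each step: at step 8 it is -37.

<1, -37>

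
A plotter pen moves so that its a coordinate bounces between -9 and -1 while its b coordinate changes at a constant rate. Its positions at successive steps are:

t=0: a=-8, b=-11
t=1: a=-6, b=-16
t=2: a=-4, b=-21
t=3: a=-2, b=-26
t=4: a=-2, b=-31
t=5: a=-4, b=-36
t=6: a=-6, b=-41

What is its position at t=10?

a=-4, b=-61

The a coordinate travels 2 per step and bounces off the walls at -9 and -1.
  step 7: -6 → -8
  step 8: -8 → -8
  step 9: -8 → -6
  step 10: -6 → -4
The b coordinate changes by -5 each step: at step 10 it is -61.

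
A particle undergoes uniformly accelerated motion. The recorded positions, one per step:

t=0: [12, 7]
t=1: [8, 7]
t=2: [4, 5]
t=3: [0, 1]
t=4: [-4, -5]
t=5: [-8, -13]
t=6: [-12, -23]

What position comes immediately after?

[-16, -35]

Successive displacements: [-4, +0], [-4, -2], [-4, -4], [-4, -6], [-4, -8], [-4, -10] — each changes by [+0, -2].
step 7: [-12, -23] + [-4, -12] → [-16, -35]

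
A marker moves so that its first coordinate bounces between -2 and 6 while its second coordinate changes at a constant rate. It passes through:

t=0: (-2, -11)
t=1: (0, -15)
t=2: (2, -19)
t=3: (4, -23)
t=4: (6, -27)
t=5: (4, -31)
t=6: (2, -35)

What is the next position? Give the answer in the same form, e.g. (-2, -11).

The first coordinate reflects between -2 and 6, moving 2 per step.
  step 7: 2 → 0
The second coordinate changes by -4 each step: at step 7 it is -39.

(0, -39)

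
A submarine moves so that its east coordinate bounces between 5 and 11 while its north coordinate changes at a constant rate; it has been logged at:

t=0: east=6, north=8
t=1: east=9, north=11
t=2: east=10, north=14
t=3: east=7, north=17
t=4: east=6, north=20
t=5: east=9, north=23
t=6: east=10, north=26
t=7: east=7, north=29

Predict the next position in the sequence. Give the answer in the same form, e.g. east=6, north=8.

east=6, north=32

The east coordinate travels 3 per step and bounces off the walls at 5 and 11.
  step 8: 7 → 6
The north coordinate changes by +3 each step: at step 8 it is 32.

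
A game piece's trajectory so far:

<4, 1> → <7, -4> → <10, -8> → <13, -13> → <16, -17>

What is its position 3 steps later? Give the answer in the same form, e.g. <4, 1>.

The moves between consecutive positions are <+3, -5>, <+3, -4>, <+3, -5>, <+3, -4>; they repeat the 2-cycle [<+3, -5>, <+3, -4>].
step 5: apply <+3, -5> → <19, -22>
step 6: apply <+3, -4> → <22, -26>
step 7: apply <+3, -5> → <25, -31>

<25, -31>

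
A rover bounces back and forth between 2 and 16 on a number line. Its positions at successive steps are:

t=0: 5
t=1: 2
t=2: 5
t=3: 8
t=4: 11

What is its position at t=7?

12

The value reflects between 2 and 16, moving 3 per step.
  step 5: 11 → 14
  step 6: 14 → 15
  step 7: 15 → 12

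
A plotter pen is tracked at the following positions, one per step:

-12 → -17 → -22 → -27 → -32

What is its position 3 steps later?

Constant displacement of -5 per step.
step 5: -32 − 5 → -37
step 6: -37 − 5 → -42
step 7: -42 − 5 → -47

-47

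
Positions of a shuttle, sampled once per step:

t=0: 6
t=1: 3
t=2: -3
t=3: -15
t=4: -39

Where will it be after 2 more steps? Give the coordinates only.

The jumps are -3, -6, -12, -24 — a geometric progression with ratio 2.
step 5: -39 − 48 → -87
step 6: -87 − 96 → -183

-183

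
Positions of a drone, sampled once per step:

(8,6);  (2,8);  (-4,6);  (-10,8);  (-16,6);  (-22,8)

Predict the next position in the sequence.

(-28,6)

The first coordinate changes by -6 each step, so at step 6 it is 8 + 6·(-6) = -28.
The second coordinate repeats the cycle [6, 8] with period 2; step 6 mod 2 = 0, giving 6.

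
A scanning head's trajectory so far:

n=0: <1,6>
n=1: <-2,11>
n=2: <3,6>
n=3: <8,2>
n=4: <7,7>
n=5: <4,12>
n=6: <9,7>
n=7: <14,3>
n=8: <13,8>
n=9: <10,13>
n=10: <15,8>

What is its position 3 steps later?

Step-to-step displacements: <-3,+5>, <+5,-5>, <+5,-4>, <-1,+5>, <-3,+5>, <+5,-5>, <+5,-4>, <-1,+5>, <-3,+5>, <+5,-5> — a repeating cycle of length 4.
step 11: apply <+5,-4> → <20,4>
step 12: apply <-1,+5> → <19,9>
step 13: apply <-3,+5> → <16,14>

<16,14>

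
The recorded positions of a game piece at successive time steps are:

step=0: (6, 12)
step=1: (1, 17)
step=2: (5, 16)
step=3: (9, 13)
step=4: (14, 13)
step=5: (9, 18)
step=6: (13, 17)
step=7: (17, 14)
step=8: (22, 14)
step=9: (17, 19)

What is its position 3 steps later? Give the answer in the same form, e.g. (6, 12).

(30, 15)

Step-to-step displacements: (-5, +5), (+4, -1), (+4, -3), (+5, +0), (-5, +5), (+4, -1), (+4, -3), (+5, +0), (-5, +5) — a repeating cycle of length 4.
step 10: apply (+4, -1) → (21, 18)
step 11: apply (+4, -3) → (25, 15)
step 12: apply (+5, +0) → (30, 15)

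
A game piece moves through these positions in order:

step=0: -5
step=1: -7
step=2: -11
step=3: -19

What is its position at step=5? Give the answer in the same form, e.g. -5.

Step-to-step displacements: -2, -4, -8; each is 2× the previous.
step 4: -19 − 16 → -35
step 5: -35 − 32 → -67

-67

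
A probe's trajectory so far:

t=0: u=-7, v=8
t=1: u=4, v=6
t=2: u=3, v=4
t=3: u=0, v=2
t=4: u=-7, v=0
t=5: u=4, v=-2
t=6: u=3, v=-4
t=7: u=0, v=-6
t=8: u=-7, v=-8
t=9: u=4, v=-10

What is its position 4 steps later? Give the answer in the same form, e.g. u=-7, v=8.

U: cycles through -7, 4, 3, 0 every 4 steps. Step 13 lands at position 1 of the cycle → 4.
V: linear, -2 per step → -18 at step 13.

u=4, v=-18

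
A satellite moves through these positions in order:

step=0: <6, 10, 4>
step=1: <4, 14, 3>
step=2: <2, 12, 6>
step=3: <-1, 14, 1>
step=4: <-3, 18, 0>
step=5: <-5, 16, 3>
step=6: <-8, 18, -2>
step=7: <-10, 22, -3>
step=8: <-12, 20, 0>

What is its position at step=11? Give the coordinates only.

<-19, 24, -3>

Differencing gives <-2, +4, -1>, <-2, -2, +3>, <-3, +2, -5>, <-2, +4, -1>, <-2, -2, +3>, <-3, +2, -5>, <-2, +4, -1>, <-2, -2, +3>. This is the pattern <-2, +4, -1>, <-2, -2, +3>, <-3, +2, -5> repeated.
step 9: apply <-3, +2, -5> → <-15, 22, -5>
step 10: apply <-2, +4, -1> → <-17, 26, -6>
step 11: apply <-2, -2, +3> → <-19, 24, -3>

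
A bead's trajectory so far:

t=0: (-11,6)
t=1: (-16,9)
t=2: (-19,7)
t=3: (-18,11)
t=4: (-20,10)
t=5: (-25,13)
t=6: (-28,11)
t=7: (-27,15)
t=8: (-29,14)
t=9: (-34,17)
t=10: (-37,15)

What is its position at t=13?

(-43,21)

Step-to-step displacements: (-5,+3), (-3,-2), (+1,+4), (-2,-1), (-5,+3), (-3,-2), (+1,+4), (-2,-1), (-5,+3), (-3,-2) — a repeating cycle of length 4.
step 11: apply (+1,+4) → (-36,19)
step 12: apply (-2,-1) → (-38,18)
step 13: apply (-5,+3) → (-43,21)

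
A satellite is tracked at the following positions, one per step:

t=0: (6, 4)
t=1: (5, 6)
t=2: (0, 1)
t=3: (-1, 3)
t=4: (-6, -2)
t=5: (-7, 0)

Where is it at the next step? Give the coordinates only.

Step-to-step displacements: (-1, +2), (-5, -5), (-1, +2), (-5, -5), (-1, +2) — a repeating cycle of length 2.
step 6: apply (-5, -5) → (-12, -5)

(-12, -5)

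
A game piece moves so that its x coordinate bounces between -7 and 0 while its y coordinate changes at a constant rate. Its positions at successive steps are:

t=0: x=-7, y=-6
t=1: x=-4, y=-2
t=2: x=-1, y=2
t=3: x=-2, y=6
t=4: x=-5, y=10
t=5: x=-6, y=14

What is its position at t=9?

The x coordinate reflects between -7 and 0, moving 3 per step.
  step 6: -6 → -3
  step 7: -3 → 0
  step 8: 0 → -3
  step 9: -3 → -6
The y coordinate changes by +4 each step: at step 9 it is 30.

x=-6, y=30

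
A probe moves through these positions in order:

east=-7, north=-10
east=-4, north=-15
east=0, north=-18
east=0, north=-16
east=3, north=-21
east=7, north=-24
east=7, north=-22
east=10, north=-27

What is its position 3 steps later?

east=17, north=-33

The moves between consecutive positions are (+3, -5), (+4, -3), (+0, +2), (+3, -5), (+4, -3), (+0, +2), (+3, -5); they repeat the 3-cycle [(+3, -5), (+4, -3), (+0, +2)].
step 8: apply (+4, -3) → east=14, north=-30
step 9: apply (+0, +2) → east=14, north=-28
step 10: apply (+3, -5) → east=17, north=-33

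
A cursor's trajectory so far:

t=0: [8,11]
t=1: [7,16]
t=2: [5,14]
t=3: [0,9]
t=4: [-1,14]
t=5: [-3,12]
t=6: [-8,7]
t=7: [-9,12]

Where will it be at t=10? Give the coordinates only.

The moves between consecutive positions are [-1,+5], [-2,-2], [-5,-5], [-1,+5], [-2,-2], [-5,-5], [-1,+5]; they repeat the 3-cycle [[-1,+5], [-2,-2], [-5,-5]].
step 8: apply [-2,-2] → [-11,10]
step 9: apply [-5,-5] → [-16,5]
step 10: apply [-1,+5] → [-17,10]

[-17,10]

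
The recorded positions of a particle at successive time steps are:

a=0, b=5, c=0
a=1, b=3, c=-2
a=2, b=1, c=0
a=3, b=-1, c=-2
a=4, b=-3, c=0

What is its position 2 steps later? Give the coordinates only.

A: linear, +1 per step → 6 at step 6.
B: linear, -2 per step → -7 at step 6.
C: cycles through 0, -2 every 2 steps. Step 6 lands at position 0 of the cycle → 0.

a=6, b=-7, c=0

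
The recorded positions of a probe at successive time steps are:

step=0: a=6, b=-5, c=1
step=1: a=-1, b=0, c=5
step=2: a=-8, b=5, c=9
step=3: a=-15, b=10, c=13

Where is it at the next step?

The position changes by (-7,+5,+4) every step.
step 4: a=-15, b=10, c=13 + (-7,+5,+4) → a=-22, b=15, c=17

a=-22, b=15, c=17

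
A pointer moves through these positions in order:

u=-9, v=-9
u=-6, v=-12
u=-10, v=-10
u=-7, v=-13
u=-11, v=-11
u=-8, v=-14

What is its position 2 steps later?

u=-9, v=-15

Differencing gives (+3,-3), (-4,+2), (+3,-3), (-4,+2), (+3,-3). This is the pattern (+3,-3), (-4,+2) repeated.
step 6: apply (-4,+2) → u=-12, v=-12
step 7: apply (+3,-3) → u=-9, v=-15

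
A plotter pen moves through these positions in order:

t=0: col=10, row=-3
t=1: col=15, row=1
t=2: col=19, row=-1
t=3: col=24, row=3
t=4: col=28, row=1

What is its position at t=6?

The moves between consecutive positions are (+5, +4), (+4, -2), (+5, +4), (+4, -2); they repeat the 2-cycle [(+5, +4), (+4, -2)].
step 5: apply (+5, +4) → col=33, row=5
step 6: apply (+4, -2) → col=37, row=3

col=37, row=3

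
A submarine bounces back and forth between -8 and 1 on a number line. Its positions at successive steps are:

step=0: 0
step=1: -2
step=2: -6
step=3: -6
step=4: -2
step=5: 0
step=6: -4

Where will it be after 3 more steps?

The value reflects between -8 and 1, moving 4 per step.
  step 7: -4 → -8
  step 8: -8 → -4
  step 9: -4 → 0

0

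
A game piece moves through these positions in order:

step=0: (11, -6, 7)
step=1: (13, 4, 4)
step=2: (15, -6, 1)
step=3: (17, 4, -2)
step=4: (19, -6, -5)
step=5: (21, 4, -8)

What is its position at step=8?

First: linear, +2 per step → 27 at step 8.
Second: cycles through -6, 4 every 2 steps. Step 8 lands at position 0 of the cycle → -6.
Third: linear, -3 per step → -17 at step 8.

(27, -6, -17)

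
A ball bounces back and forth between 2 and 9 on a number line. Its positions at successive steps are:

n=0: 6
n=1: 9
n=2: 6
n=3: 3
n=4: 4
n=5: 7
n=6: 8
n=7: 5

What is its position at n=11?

7

The value travels 3 per step and bounces off the walls at 2 and 9.
  step 8: 5 → 2
  step 9: 2 → 5
  step 10: 5 → 8
  step 11: 8 → 7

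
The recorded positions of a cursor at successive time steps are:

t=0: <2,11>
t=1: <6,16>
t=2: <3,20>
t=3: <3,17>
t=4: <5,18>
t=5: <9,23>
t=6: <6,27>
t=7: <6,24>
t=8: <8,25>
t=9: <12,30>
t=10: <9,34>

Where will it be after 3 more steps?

Step-to-step displacements: <+4,+5>, <-3,+4>, <+0,-3>, <+2,+1>, <+4,+5>, <-3,+4>, <+0,-3>, <+2,+1>, <+4,+5>, <-3,+4> — a repeating cycle of length 4.
step 11: apply <+0,-3> → <9,31>
step 12: apply <+2,+1> → <11,32>
step 13: apply <+4,+5> → <15,37>

<15,37>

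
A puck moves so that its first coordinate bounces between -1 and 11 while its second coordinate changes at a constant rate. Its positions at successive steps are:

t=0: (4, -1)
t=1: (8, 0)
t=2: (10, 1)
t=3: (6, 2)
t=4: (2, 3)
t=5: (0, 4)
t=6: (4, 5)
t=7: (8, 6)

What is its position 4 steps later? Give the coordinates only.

The first coordinate reflects between -1 and 11, moving 4 per step.
  step 8: 8 → 10
  step 9: 10 → 6
  step 10: 6 → 2
  step 11: 2 → 0
The second coordinate changes by +1 each step: at step 11 it is 10.

(0, 10)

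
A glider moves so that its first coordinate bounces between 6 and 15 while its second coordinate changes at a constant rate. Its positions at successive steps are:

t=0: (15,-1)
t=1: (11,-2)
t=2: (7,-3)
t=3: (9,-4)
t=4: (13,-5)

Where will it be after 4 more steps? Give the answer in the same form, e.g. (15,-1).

(11,-9)

The first coordinate reflects between 6 and 15, moving 4 per step.
  step 5: 13 → 13
  step 6: 13 → 9
  step 7: 9 → 7
  step 8: 7 → 11
The second coordinate changes by -1 each step: at step 8 it is -9.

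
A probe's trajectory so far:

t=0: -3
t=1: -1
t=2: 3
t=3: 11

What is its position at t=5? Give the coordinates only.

The jumps are +2, +4, +8 — a geometric progression with ratio 2.
step 4: 11 + 16 → 27
step 5: 27 + 32 → 59

59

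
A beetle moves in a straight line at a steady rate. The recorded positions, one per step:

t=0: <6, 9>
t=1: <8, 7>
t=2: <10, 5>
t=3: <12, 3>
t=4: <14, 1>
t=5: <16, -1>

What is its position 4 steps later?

<24, -9>

The position changes by <+2, -2> every step.
step 6: <16, -1> + <+2, -2> → <18, -3>
step 7: <18, -3> + <+2, -2> → <20, -5>
step 8: <20, -5> + <+2, -2> → <22, -7>
step 9: <22, -7> + <+2, -2> → <24, -9>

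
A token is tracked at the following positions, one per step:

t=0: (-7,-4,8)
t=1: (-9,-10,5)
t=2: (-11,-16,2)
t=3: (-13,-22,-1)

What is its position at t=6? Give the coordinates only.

Each step adds (-2,-6,-3) to the position.
step 4: (-13,-22,-1) + (-2,-6,-3) → (-15,-28,-4)
step 5: (-15,-28,-4) + (-2,-6,-3) → (-17,-34,-7)
step 6: (-17,-34,-7) + (-2,-6,-3) → (-19,-40,-10)

(-19,-40,-10)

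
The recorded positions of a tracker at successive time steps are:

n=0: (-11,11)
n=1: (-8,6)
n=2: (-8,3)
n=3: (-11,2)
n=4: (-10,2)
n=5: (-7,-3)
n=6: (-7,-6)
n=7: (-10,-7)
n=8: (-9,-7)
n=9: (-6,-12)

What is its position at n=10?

(-6,-15)

Step-to-step displacements: (+3,-5), (+0,-3), (-3,-1), (+1,+0), (+3,-5), (+0,-3), (-3,-1), (+1,+0), (+3,-5) — a repeating cycle of length 4.
step 10: apply (+0,-3) → (-6,-15)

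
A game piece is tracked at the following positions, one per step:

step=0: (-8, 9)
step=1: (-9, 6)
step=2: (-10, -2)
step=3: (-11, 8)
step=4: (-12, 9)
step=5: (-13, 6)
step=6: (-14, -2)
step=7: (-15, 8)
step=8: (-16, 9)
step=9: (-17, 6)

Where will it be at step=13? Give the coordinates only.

First: linear, -1 per step → -21 at step 13.
Second: cycles through 9, 6, -2, 8 every 4 steps. Step 13 lands at position 1 of the cycle → 6.

(-21, 6)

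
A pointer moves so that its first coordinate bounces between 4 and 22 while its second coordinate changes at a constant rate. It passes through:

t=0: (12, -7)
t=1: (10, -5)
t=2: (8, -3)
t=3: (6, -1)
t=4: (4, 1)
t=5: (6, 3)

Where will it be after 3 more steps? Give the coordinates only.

The first coordinate reflects between 4 and 22, moving 2 per step.
  step 6: 6 → 8
  step 7: 8 → 10
  step 8: 10 → 12
The second coordinate changes by +2 each step: at step 8 it is 9.

(12, 9)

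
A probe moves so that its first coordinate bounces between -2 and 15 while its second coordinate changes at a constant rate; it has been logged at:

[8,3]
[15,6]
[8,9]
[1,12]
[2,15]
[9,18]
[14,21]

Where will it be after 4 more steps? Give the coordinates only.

[10,33]

The first coordinate reflects between -2 and 15, moving 7 per step.
  step 7: 14 → 7
  step 8: 7 → 0
  step 9: 0 → 3
  step 10: 3 → 10
The second coordinate changes by +3 each step: at step 10 it is 33.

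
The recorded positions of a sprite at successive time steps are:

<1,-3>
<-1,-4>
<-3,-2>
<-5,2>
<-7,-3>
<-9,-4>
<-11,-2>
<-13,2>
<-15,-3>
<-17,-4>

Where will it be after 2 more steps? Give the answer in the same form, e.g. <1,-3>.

The first coordinate changes by -2 each step, so at step 11 it is 1 + 11·(-2) = -21.
The second coordinate repeats the cycle [-3, -4, -2, 2] with period 4; step 11 mod 4 = 3, giving 2.

<-21,2>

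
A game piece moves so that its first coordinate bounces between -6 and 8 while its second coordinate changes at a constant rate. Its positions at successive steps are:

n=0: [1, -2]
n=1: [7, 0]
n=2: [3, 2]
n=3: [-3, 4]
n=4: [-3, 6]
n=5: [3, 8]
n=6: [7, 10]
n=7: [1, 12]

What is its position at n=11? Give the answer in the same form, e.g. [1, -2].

[5, 20]

The first coordinate reflects between -6 and 8, moving 6 per step.
  step 8: 1 → -5
  step 9: -5 → -1
  step 10: -1 → 5
  step 11: 5 → 5
The second coordinate changes by +2 each step: at step 11 it is 20.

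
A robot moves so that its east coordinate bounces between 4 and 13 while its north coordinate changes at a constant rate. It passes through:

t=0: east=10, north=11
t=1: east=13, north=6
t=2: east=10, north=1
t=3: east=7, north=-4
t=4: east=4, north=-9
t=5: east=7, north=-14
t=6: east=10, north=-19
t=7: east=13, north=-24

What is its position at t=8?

east=10, north=-29

The east coordinate reflects between 4 and 13, moving 3 per step.
  step 8: 13 → 10
The north coordinate changes by -5 each step: at step 8 it is -29.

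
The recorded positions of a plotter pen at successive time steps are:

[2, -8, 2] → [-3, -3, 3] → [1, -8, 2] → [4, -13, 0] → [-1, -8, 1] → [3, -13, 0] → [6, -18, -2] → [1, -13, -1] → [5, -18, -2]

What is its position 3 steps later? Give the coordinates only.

The moves between consecutive positions are [-5, +5, +1], [+4, -5, -1], [+3, -5, -2], [-5, +5, +1], [+4, -5, -1], [+3, -5, -2], [-5, +5, +1], [+4, -5, -1]; they repeat the 3-cycle [[-5, +5, +1], [+4, -5, -1], [+3, -5, -2]].
step 9: apply [+3, -5, -2] → [8, -23, -4]
step 10: apply [-5, +5, +1] → [3, -18, -3]
step 11: apply [+4, -5, -1] → [7, -23, -4]

[7, -23, -4]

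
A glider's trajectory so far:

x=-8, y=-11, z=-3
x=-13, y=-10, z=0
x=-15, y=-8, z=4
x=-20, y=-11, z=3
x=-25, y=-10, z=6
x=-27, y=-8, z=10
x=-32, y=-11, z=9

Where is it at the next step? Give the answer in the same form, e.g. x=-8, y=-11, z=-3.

Step-to-step displacements: (-5, +1, +3), (-2, +2, +4), (-5, -3, -1), (-5, +1, +3), (-2, +2, +4), (-5, -3, -1) — a repeating cycle of length 3.
step 7: apply (-5, +1, +3) → x=-37, y=-10, z=12

x=-37, y=-10, z=12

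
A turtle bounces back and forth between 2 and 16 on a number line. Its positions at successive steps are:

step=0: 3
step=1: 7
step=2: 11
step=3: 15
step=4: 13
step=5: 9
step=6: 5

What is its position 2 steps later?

The value reflects between 2 and 16, moving 4 per step.
  step 7: 5 → 3
  step 8: 3 → 7

7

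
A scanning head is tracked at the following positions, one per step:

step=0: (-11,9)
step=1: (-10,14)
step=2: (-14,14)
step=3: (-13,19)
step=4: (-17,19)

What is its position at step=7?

(-19,29)

The moves between consecutive positions are (+1,+5), (-4,+0), (+1,+5), (-4,+0); they repeat the 2-cycle [(+1,+5), (-4,+0)].
step 5: apply (+1,+5) → (-16,24)
step 6: apply (-4,+0) → (-20,24)
step 7: apply (+1,+5) → (-19,29)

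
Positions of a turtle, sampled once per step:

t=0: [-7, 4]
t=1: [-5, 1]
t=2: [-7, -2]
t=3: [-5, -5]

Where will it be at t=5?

[-5, -11]

The first coordinate repeats the cycle [-7, -5] with period 2; step 5 mod 2 = 1, giving -5.
The second coordinate changes by -3 each step, so at step 5 it is 4 + 5·(-3) = -11.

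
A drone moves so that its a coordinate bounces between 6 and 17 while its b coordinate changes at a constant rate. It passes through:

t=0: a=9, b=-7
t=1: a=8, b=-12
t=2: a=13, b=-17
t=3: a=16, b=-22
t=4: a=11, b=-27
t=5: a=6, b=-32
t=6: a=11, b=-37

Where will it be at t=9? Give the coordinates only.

a=8, b=-52

The a coordinate reflects between 6 and 17, moving 5 per step.
  step 7: 11 → 16
  step 8: 16 → 13
  step 9: 13 → 8
The b coordinate changes by -5 each step: at step 9 it is -52.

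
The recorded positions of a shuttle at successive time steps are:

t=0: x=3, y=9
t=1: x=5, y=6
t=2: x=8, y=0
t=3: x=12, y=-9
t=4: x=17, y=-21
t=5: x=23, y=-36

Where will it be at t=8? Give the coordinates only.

x=47, y=-99

Taking differences between consecutive positions: (+2,-3), (+3,-6), (+4,-9), (+5,-12), (+6,-15). These grow by (+1,-3) each step.
step 6: x=23, y=-36 + (+7,-18) → x=30, y=-54
step 7: x=30, y=-54 + (+8,-21) → x=38, y=-75
step 8: x=38, y=-75 + (+9,-24) → x=47, y=-99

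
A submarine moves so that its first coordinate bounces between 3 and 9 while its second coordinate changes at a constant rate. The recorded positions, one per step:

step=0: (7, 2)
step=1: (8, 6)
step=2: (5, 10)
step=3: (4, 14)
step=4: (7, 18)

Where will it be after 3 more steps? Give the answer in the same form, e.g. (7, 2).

The first coordinate reflects between 3 and 9, moving 3 per step.
  step 5: 7 → 8
  step 6: 8 → 5
  step 7: 5 → 4
The second coordinate changes by +4 each step: at step 7 it is 30.

(4, 30)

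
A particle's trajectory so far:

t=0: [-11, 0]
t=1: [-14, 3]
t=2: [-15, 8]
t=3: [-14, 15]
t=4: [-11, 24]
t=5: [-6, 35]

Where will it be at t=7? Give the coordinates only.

First differences are [-3, +3], [-1, +5], [+1, +7], [+3, +9], [+5, +11]; their common second difference is [+2, +2] (constant acceleration).
step 6: [-6, 35] + [+7, +13] → [1, 48]
step 7: [1, 48] + [+9, +15] → [10, 63]

[10, 63]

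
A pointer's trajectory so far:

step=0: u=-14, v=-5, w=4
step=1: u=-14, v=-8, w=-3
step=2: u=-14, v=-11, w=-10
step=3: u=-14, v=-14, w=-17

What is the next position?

u=-14, v=-17, w=-24

Constant displacement of (+0, -3, -7) per step.
step 4: u=-14, v=-14, w=-17 + (+0, -3, -7) → u=-14, v=-17, w=-24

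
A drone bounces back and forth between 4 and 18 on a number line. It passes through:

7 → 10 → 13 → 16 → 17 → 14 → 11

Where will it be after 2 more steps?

The value travels 3 per step and bounces off the walls at 4 and 18.
  step 7: 11 → 8
  step 8: 8 → 5

5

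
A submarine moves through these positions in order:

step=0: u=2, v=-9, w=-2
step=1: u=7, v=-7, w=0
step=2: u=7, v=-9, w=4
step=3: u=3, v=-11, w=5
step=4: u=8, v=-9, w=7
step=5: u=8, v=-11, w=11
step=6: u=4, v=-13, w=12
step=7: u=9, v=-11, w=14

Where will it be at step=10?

u=10, v=-13, w=21

Differencing gives (+5, +2, +2), (+0, -2, +4), (-4, -2, +1), (+5, +2, +2), (+0, -2, +4), (-4, -2, +1), (+5, +2, +2). This is the pattern (+5, +2, +2), (+0, -2, +4), (-4, -2, +1) repeated.
step 8: apply (+0, -2, +4) → u=9, v=-13, w=18
step 9: apply (-4, -2, +1) → u=5, v=-15, w=19
step 10: apply (+5, +2, +2) → u=10, v=-13, w=21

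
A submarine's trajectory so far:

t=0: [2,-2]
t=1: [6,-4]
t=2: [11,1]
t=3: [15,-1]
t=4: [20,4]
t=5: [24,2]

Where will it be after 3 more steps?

[38,10]

The moves between consecutive positions are [+4,-2], [+5,+5], [+4,-2], [+5,+5], [+4,-2]; they repeat the 2-cycle [[+4,-2], [+5,+5]].
step 6: apply [+5,+5] → [29,7]
step 7: apply [+4,-2] → [33,5]
step 8: apply [+5,+5] → [38,10]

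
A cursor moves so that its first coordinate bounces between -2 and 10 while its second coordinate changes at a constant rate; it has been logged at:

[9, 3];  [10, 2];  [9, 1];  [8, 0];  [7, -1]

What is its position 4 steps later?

[3, -5]

The first coordinate travels 1 per step and bounces off the walls at -2 and 10.
  step 5: 7 → 6
  step 6: 6 → 5
  step 7: 5 → 4
  step 8: 4 → 3
The second coordinate changes by -1 each step: at step 8 it is -5.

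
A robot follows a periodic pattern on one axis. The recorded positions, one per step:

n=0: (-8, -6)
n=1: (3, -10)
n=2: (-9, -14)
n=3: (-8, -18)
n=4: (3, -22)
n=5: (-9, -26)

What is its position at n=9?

First: cycles through -8, 3, -9 every 3 steps. Step 9 lands at position 0 of the cycle → -8.
Second: linear, -4 per step → -42 at step 9.

(-8, -42)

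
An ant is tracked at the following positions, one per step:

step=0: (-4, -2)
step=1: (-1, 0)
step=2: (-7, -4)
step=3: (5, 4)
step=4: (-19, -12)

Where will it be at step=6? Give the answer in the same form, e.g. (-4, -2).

(-67, -44)

The jumps are (+3, +2), (-6, -4), (+12, +8), (-24, -16) — a geometric progression with ratio -2.
step 5: (-19, -12) + (+48, +32) → (29, 20)
step 6: (29, 20) + (-96, -64) → (-67, -44)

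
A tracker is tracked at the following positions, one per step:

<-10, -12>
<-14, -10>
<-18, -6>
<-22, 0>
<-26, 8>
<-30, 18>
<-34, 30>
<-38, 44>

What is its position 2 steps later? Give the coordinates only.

First differences are <-4, +2>, <-4, +4>, <-4, +6>, <-4, +8>, <-4, +10>, <-4, +12>, <-4, +14>; their common second difference is <+0, +2> (constant acceleration).
step 8: <-38, 44> + <-4, +16> → <-42, 60>
step 9: <-42, 60> + <-4, +18> → <-46, 78>

<-46, 78>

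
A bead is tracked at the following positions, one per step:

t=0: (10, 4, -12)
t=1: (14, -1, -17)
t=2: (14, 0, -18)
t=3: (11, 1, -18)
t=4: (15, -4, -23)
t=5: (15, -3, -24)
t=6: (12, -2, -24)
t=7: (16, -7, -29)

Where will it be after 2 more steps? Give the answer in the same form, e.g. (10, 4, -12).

(13, -5, -30)

Differencing gives (+4, -5, -5), (+0, +1, -1), (-3, +1, +0), (+4, -5, -5), (+0, +1, -1), (-3, +1, +0), (+4, -5, -5). This is the pattern (+4, -5, -5), (+0, +1, -1), (-3, +1, +0) repeated.
step 8: apply (+0, +1, -1) → (16, -6, -30)
step 9: apply (-3, +1, +0) → (13, -5, -30)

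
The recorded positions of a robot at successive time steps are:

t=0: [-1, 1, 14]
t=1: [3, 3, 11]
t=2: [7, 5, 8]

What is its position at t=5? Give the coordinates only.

Constant displacement of [+4, +2, -3] per step.
step 3: [7, 5, 8] + [+4, +2, -3] → [11, 7, 5]
step 4: [11, 7, 5] + [+4, +2, -3] → [15, 9, 2]
step 5: [15, 9, 2] + [+4, +2, -3] → [19, 11, -1]

[19, 11, -1]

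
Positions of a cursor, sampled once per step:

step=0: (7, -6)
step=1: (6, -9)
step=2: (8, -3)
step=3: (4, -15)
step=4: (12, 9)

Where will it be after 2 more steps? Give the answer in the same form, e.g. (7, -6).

(28, 57)

The jumps are (-1, -3), (+2, +6), (-4, -12), (+8, +24) — a geometric progression with ratio -2.
step 5: (12, 9) + (-16, -48) → (-4, -39)
step 6: (-4, -39) + (+32, +96) → (28, 57)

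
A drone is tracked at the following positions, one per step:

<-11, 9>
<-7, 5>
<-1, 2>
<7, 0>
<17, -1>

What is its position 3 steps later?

<59, 2>

Taking differences between consecutive positions: <+4, -4>, <+6, -3>, <+8, -2>, <+10, -1>. These grow by <+2, +1> each step.
step 5: <17, -1> + <+12, +0> → <29, -1>
step 6: <29, -1> + <+14, +1> → <43, 0>
step 7: <43, 0> + <+16, +2> → <59, 2>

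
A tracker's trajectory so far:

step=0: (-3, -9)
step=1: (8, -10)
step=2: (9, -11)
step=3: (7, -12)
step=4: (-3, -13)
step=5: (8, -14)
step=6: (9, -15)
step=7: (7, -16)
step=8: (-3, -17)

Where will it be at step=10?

The first coordinate repeats the cycle [-3, 8, 9, 7] with period 4; step 10 mod 4 = 2, giving 9.
The second coordinate changes by -1 each step, so at step 10 it is -9 + 10·(-1) = -19.

(9, -19)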